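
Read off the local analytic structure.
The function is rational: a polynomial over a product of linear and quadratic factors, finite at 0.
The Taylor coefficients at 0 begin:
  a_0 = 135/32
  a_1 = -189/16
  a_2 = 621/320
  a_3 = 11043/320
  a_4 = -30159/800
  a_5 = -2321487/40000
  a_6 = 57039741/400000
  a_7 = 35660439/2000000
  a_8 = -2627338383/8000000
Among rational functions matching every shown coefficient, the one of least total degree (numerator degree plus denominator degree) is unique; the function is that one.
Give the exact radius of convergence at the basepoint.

The radius of convergence is (1/3)*sqrt(6).

No rational of total degree below 7 reproduces all 9 coefficients; solving the [0/7] Pade equations on them gives f(ζ) = 5/(4*(ζ + 1)*(ζ**2 + 2*ζ/5 + 2/3)**3), whose expansion matches every shown term.
Denominator factor (ζ**2 + 2*ζ/5 + 2/3)^3: discriminant -188/75, complex-conjugate roots (-1/5) + ((1/15)*sqrt(141))*i and (-1/5) - ((1/15)*sqrt(141))*i; poles of order 3, moduli (1/3)*sqrt(6) and (1/3)*sqrt(6).
Denominator factor (ζ + 1): pole of order 1 at -1, modulus 1.
The radius of convergence is the smallest modulus among the singular points: (1/3)*sqrt(6).


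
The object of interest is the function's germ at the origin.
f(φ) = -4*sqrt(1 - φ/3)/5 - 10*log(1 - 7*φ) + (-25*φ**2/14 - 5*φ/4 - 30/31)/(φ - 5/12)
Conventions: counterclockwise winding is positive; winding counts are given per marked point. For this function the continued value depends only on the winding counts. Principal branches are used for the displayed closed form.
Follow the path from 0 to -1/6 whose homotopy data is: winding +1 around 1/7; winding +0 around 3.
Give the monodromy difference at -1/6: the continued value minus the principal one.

The rational part is single-valued and drops out of the difference; each branch term changes only by its own monodromy.
(-4/5)*sqrt(1 - φ/(3)): winding +0 is even, the square root returns to the same sheet, contribution 0.
(-10)*log(1 - φ/(1/7)): each positive loop around 1/7 adds 2*pi*i to the log, so winding +1 contributes (-10)*(1)*2*pi*i = -(20)*pi*i.
Summing the contributions at φ = -1/6 gives -(20)*pi*i.

Continued minus principal equals -(20)*pi*i.


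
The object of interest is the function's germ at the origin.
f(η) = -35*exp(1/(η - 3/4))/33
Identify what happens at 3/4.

The point is an essential singularity.

The exponent 1/(η - (3/4)) has a pole at 3/4, so exp(1/(η - (3/4))) takes every nonzero value near it: an essential singularity (not a pole of any order).


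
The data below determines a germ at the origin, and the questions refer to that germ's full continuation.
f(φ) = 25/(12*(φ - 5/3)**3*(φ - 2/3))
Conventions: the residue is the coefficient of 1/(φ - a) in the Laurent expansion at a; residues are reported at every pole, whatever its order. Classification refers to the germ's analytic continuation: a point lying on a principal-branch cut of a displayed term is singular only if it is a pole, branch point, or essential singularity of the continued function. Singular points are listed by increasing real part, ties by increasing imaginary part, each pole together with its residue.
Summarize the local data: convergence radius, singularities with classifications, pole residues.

Radius of convergence at 0: 2/3.
At 2/3: a pole of order 1; residue -25/12.
At 5/3: a pole of order 3; residue 25/12.

Denominator factor (φ - 2/3): pole of order 1 at 2/3, modulus 2/3.
Denominator factor (φ - 5/3)^3: pole of order 3 at 5/3, modulus 5/3.
The radius of convergence is the smallest modulus among the singular points: 2/3.
At the order-1 pole 2/3 set g(φ) = (φ - (2/3))*f(φ) = 25/(12*(φ - 5/3)**3).
Simple pole: residue = g(a) at a = 2/3, which is -25/12.
At the order-3 pole 5/3 set g(φ) = (φ - (5/3))^3*f(φ) = 25/(12*(φ - 2/3)).
Order-3 pole: residue = g''(a)/2; g''(5/3) = 25/6, so the residue is 25/12.
List the singular points by increasing real part (a conjugate pair: the negative imaginary part first).


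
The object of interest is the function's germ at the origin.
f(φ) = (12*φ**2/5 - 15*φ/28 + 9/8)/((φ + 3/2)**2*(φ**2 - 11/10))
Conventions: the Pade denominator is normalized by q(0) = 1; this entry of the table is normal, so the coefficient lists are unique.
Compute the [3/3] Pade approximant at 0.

The Pade approximant has numerator coefficients [-5/11, 722472560/1888883241, -7340503168/6925905217, 7340503168/20777715651]; denominator coefficients [1, 261219938/269840463, -8257063490/8904735279, -8870669948/8904735279].

Taylor coefficients needed (expand at 0): a_0 = -5/11, a_1 = 190/231, a_2 = -17362/7623, a_3 = 65588/22869, a_4 = -3070724/754677, a_5 = 9802024/2264031, a_6 = -381567400/74713023.
Write the denominator as Q(φ) = 1 + q1*φ + q2*φ^2 + q3*φ^3. Requiring Q*f - P = O(φ^7) with deg P <= 3 kills the coefficients of φ^4..φ^6 in Q*f:
  φ^4: a_4 + q1*a_3 + q2*a_2 + q3*a_1 = 0, i.e. -3070724/754677 + (65588/22869)*q1 + (-17362/7623)*q2 + (190/231)*q3 = 0.
  φ^5: a_5 + q1*a_4 + q2*a_3 + q3*a_2 = 0, i.e. 9802024/2264031 + (-3070724/754677)*q1 + (65588/22869)*q2 + (-17362/7623)*q3 = 0.
  φ^6: a_6 + q1*a_5 + q2*a_4 + q3*a_3 = 0, i.e. -381567400/74713023 + (9802024/2264031)*q1 + (-3070724/754677)*q2 + (65588/22869)*q3 = 0.
Solving this linear system: q1 = 261219938/269840463, q2 = -8257063490/8904735279, q3 = -8870669948/8904735279.
The numerator is Q*f truncated at degree 3: P0 = a_0 = -5/11; P1 = a_1 + q1*a_0 = 722472560/1888883241; P2 = a_2 + q1*a_1 + q2*a_0 = -7340503168/6925905217; P3 = a_3 + q1*a_2 + q2*a_1 + q3*a_0 = 7340503168/20777715651.


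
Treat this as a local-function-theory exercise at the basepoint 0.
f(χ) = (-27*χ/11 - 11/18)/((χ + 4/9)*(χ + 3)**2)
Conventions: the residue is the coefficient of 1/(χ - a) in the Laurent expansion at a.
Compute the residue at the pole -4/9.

At the order-1 pole -4/9 set g(χ) = (χ - (-4/9))*f(χ) = (-27*χ/11 - 11/18)/(χ + 3)**2.
Simple pole: residue = g(a) at a = -4/9, which is 855/11638.

The residue is 855/11638.


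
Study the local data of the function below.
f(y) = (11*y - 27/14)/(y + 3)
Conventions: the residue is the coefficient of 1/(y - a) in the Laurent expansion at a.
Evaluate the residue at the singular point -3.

At the order-1 pole -3 set g(y) = (y - (-3))*f(y) = 11*y - 27/14.
Simple pole: residue = g(a) at a = -3, which is -489/14.

The residue is -489/14.


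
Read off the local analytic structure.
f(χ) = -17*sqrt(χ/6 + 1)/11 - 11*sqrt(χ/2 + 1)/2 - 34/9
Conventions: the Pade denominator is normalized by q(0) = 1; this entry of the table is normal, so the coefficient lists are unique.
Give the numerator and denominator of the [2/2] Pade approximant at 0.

Taylor coefficients needed (expand at 0): a_0 = -2143/198, a_1 = -397/264, a_2 = 1123/6336, a_3 = -3301/76032, a_4 = 49175/3649536.
Write the denominator as Q(χ) = 1 + q1*χ + q2*χ^2. Requiring Q*f - P = O(χ^5) with deg P <= 2 kills the coefficients of χ^3..χ^4 in Q*f:
  χ^3: a_3 + q1*a_2 + q2*a_1 = 0, i.e. -3301/76032 + (1123/6336)*q1 + (-397/264)*q2 = 0.
  χ^4: a_4 + q1*a_3 + q2*a_2 = 0, i.e. 49175/3649536 + (-3301/76032)*q1 + (1123/6336)*q2 = 0.
Solving this linear system: q1 = 4036143/10878920, q2 = 11637121/783282240.
The numerator is Q*f truncated at degree 2: P0 = a_0 = -2143/198; P1 = a_1 + q1*a_0 = -1320961431/239336240; P2 = a_2 + q1*a_1 + q2*a_0 = -83976872827/155089883520.

The Pade approximant has numerator coefficients [-2143/198, -1320961431/239336240, -83976872827/155089883520]; denominator coefficients [1, 4036143/10878920, 11637121/783282240].


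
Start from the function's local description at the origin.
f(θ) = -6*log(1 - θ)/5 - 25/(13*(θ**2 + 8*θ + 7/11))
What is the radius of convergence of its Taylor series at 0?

The radius of convergence is 4 - (13/11)*sqrt(11).

Denominator factor (θ**2 + 8*θ + 7/11): discriminant 676/11, real irrational roots -4 + (13/11)*sqrt(11) and -4 - (13/11)*sqrt(11); poles of order 1, moduli 4 - (13/11)*sqrt(11) and 4 + (13/11)*sqrt(11).
Branch term (-6/5)*log(1 - θ/(1)): its argument vanishes at θ = 1, a logarithmic branch point, modulus 1.
The radius of convergence is the smallest modulus among the singular points: 4 - (13/11)*sqrt(11).


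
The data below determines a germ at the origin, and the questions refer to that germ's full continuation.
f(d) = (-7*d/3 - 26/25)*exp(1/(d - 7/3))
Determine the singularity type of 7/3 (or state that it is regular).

The exponent 1/(d - (7/3)) has a pole at 7/3, so exp(1/(d - (7/3))) takes every nonzero value near it: an essential singularity (not a pole of any order).

The point is an essential singularity.


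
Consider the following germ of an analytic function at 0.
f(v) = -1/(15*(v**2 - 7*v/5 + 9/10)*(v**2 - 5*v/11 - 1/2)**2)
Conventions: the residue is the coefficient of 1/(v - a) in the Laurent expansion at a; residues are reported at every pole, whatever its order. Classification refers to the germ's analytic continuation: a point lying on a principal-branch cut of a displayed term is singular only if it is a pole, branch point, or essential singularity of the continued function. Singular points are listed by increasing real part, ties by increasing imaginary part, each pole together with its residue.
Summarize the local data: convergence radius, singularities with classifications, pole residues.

Radius of convergence at 0: -5/22 + (1/22)*sqrt(267).
At 5/22 - (1/22)*sqrt(267): a pole of order 2; residue 1277276/22803147 - (1085324383/180623727387)*sqrt(267).
At (7/10) - ((1/10)*sqrt(41))*i: a pole of order 1; residue (-1277276/22803147) - ((1632653/934929027)*sqrt(41))*i.
At (7/10) + ((1/10)*sqrt(41))*i: a pole of order 1; residue (-1277276/22803147) + ((1632653/934929027)*sqrt(41))*i.
At 5/22 + (1/22)*sqrt(267): a pole of order 2; residue 1277276/22803147 + (1085324383/180623727387)*sqrt(267).

Denominator factor (v**2 - 5*v/11 - 1/2)^2: discriminant 267/121, real irrational roots 5/22 + (1/22)*sqrt(267) and 5/22 - (1/22)*sqrt(267); poles of order 2, moduli 5/22 + (1/22)*sqrt(267) and -5/22 + (1/22)*sqrt(267).
Denominator factor (v**2 - 7*v/5 + 9/10): discriminant -41/25, complex-conjugate roots (7/10) + ((1/10)*sqrt(41))*i and (7/10) - ((1/10)*sqrt(41))*i; poles of order 1, moduli (3/10)*sqrt(10) and (3/10)*sqrt(10).
The radius of convergence is the smallest modulus among the singular points: -5/22 + (1/22)*sqrt(267).
The factor v**2 - 5*v/11 - 1/2 splits as (v - a)(v - a') with a = 5/22 - (1/22)*sqrt(267), a' = 5/22 + (1/22)*sqrt(267). At the order-2 pole a set g(v) = (v - a)^2*f(v) = [-1/(15*(v**2 - 7*v/5 + 9/10))] / (v - a')^2.
Order-2 pole: residue = g'(a); g'(5/22 - (1/22)*sqrt(267)) = 1277276/22803147 - (1085324383/180623727387)*sqrt(267), so the residue is 1277276/22803147 - (1085324383/180623727387)*sqrt(267).
The factor v**2 - 7*v/5 + 9/10 splits as (v - a)(v - a') with a = (7/10) - ((1/10)*sqrt(41))*i, a' = (7/10) + ((1/10)*sqrt(41))*i. At the order-1 pole a set g(v) = (v - a)*f(v) = [-1/(15*(v**2 - 5*v/11 - 1/2)**2)] / (v - a').
Simple pole: residue = g(a) at a = (7/10) - ((1/10)*sqrt(41))*i, which is (-1277276/22803147) - ((1632653/934929027)*sqrt(41))*i.
The factor v**2 - 7*v/5 + 9/10 splits as (v - a)(v - a') with a = (7/10) + ((1/10)*sqrt(41))*i, a' = (7/10) - ((1/10)*sqrt(41))*i. At the order-1 pole a set g(v) = (v - a)*f(v) = [-1/(15*(v**2 - 5*v/11 - 1/2)**2)] / (v - a').
Simple pole: residue = g(a) at a = (7/10) + ((1/10)*sqrt(41))*i, which is (-1277276/22803147) + ((1632653/934929027)*sqrt(41))*i.
The factor v**2 - 5*v/11 - 1/2 splits as (v - a)(v - a') with a = 5/22 + (1/22)*sqrt(267), a' = 5/22 - (1/22)*sqrt(267). At the order-2 pole a set g(v) = (v - a)^2*f(v) = [-1/(15*(v**2 - 7*v/5 + 9/10))] / (v - a')^2.
Order-2 pole: residue = g'(a); g'(5/22 + (1/22)*sqrt(267)) = 1277276/22803147 + (1085324383/180623727387)*sqrt(267), so the residue is 1277276/22803147 + (1085324383/180623727387)*sqrt(267).
List the singular points by increasing real part (a conjugate pair: the negative imaginary part first).


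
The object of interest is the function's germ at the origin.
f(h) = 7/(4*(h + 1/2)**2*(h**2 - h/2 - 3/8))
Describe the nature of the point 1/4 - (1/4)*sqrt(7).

The point is a pole of order 1.

The denominator factor h**2 - h/2 - 3/8 vanishes at 1/4 - (1/4)*sqrt(7) and appears to the power 1; the numerator there equals 7/4, nonzero, and no other factor vanishes.
Hence a pole whose order is the multiplicity, 1.


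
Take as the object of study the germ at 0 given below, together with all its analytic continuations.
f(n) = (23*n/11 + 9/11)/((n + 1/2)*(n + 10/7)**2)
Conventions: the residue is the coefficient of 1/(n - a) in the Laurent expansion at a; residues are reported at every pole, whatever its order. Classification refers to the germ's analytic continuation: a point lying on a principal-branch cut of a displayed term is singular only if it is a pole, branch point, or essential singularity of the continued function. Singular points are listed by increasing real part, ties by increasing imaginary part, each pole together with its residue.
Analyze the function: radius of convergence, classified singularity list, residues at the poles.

Radius of convergence at 0: 1/2.
At -10/7: a pole of order 2; residue 490/1859.
At -1/2: a pole of order 1; residue -490/1859.

Denominator factor (n + 1/2): pole of order 1 at -1/2, modulus 1/2.
Denominator factor (n + 10/7)^2: pole of order 2 at -10/7, modulus 10/7.
The radius of convergence is the smallest modulus among the singular points: 1/2.
At the order-2 pole -10/7 set g(n) = (n - (-10/7))^2*f(n) = (23*n/11 + 9/11)/(n + 1/2).
Order-2 pole: residue = g'(a); g'(-10/7) = 490/1859, so the residue is 490/1859.
At the order-1 pole -1/2 set g(n) = (n - (-1/2))*f(n) = (23*n/11 + 9/11)/(n + 10/7)**2.
Simple pole: residue = g(a) at a = -1/2, which is -490/1859.
List the singular points by increasing real part (a conjugate pair: the negative imaginary part first).


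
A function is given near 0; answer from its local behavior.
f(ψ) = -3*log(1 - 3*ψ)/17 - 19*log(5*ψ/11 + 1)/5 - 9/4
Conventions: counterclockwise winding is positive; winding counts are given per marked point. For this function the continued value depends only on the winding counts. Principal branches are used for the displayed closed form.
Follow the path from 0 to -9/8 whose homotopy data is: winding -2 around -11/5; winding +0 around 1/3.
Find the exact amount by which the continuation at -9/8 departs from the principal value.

The rational part is single-valued and drops out of the difference; each branch term changes only by its own monodromy.
(-19/5)*log(1 - ψ/(-11/5)): each positive loop around -11/5 adds 2*pi*i to the log, so winding -2 contributes (-19/5)*(-2)*2*pi*i = (76/5)*pi*i.
(-3/17)*log(1 - ψ/(1/3)): winding 0 around 1/3, so this term returns to its principal value, contribution 0.
Summing the contributions at ψ = -9/8 gives (76/5)*pi*i.

Continued minus principal equals (76/5)*pi*i.


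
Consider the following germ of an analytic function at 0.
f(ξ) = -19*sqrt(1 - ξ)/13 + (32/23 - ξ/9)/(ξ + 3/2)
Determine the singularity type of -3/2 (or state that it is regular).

The denominator factor ξ + 3/2 vanishes at -3/2 and appears to the power 1; the numerator there equals 215/138, nonzero, and no other factor vanishes.
The branch terms are analytic at this point.
Hence a pole whose order is the multiplicity, 1.

The point is a pole of order 1.


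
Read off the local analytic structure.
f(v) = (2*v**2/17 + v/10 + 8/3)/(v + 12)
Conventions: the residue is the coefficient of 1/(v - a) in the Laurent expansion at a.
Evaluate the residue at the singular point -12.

At the order-1 pole -12 set g(v) = (v - (-12))*f(v) = 2*v**2/17 + v/10 + 8/3.
Simple pole: residue = g(a) at a = -12, which is 4694/255.

The residue is 4694/255.


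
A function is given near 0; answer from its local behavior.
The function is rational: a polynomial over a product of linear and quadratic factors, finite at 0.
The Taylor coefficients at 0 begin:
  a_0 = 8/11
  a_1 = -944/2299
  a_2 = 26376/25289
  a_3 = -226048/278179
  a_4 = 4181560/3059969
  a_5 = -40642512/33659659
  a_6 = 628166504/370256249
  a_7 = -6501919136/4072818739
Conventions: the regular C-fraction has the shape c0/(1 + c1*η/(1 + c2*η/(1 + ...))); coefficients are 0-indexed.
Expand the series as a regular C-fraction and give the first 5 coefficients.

The regular C-fraction coefficients are [8/11, 118/209, 4429/2242, -1183339/522622, 28674000/275842549].

Taylor coefficients (read off): a_0 = 8/11, a_1 = -944/2299, a_2 = 26376/25289, a_3 = -226048/278179, a_4 = 4181560/3059969.
c0 = a_0 = 8/11. Peel one level at a time: if S = 1 + c*η/S' with S'(0) = 1, then c is the η-coefficient of S and S' = c*η/(S - 1).
S_1 = c0/f = 1 + (118/209)*η + (-4429/3971)*η^2 + ...; c1 = 118/209.
S_2 = c1*η/(S_1 - 1) = 1 + (4429/2242)*η + (62281/13924)*η^2 + ...; c2 = 4429/2242.
S_3 = c2*η/(S_2 - 1) = 1 + (-1183339/522622)*η + (4617000/19616041)*η^2 + ...; c3 = -1183339/522622.
S_4 = c3*η/(S_3 - 1) = 1 + (28674000/275842549)*η + ...; c4 = 28674000/275842549.


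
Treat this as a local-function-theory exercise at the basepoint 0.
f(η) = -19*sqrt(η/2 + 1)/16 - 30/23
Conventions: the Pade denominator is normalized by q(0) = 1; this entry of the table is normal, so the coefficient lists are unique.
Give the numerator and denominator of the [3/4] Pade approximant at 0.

The Pade approximant has numerator coefficients [-917/368, -10881603/5209408, -21573447/41675264, -5918829/166701056]; denominator coefficients [1, 2545/3539, 7755/56624, 557/113248, -437/7247872].

Taylor coefficients needed (expand at 0): a_0 = -917/368, a_1 = -19/64, a_2 = 19/512, a_3 = -19/2048, a_4 = 95/32768, a_5 = -133/131072, a_6 = 399/1048576, a_7 = -627/4194304.
Write the denominator as Q(η) = 1 + q1*η + q2*η^2 + q3*η^3 + q4*η^4. Requiring Q*f - P = O(η^8) with deg P <= 3 kills the coefficients of η^4..η^7 in Q*f:
  η^4: a_4 + q1*a_3 + q2*a_2 + q3*a_1 + q4*a_0 = 0, i.e. 95/32768 + (-19/2048)*q1 + (19/512)*q2 + (-19/64)*q3 + (-917/368)*q4 = 0.
  η^5: a_5 + q1*a_4 + q2*a_3 + q3*a_2 + q4*a_1 = 0, i.e. -133/131072 + (95/32768)*q1 + (-19/2048)*q2 + (19/512)*q3 + (-19/64)*q4 = 0.
  η^6: a_6 + q1*a_5 + q2*a_4 + q3*a_3 + q4*a_2 = 0, i.e. 399/1048576 + (-133/131072)*q1 + (95/32768)*q2 + (-19/2048)*q3 + (19/512)*q4 = 0.
  η^7: a_7 + q1*a_6 + q2*a_5 + q3*a_4 + q4*a_3 = 0, i.e. -627/4194304 + (399/1048576)*q1 + (-133/131072)*q2 + (95/32768)*q3 + (-19/2048)*q4 = 0.
Solving this linear system: q1 = 2545/3539, q2 = 7755/56624, q3 = 557/113248, q4 = -437/7247872.
The numerator is Q*f truncated at degree 3: P0 = a_0 = -917/368; P1 = a_1 + q1*a_0 = -10881603/5209408; P2 = a_2 + q1*a_1 + q2*a_0 = -21573447/41675264; P3 = a_3 + q1*a_2 + q2*a_1 + q3*a_0 = -5918829/166701056.


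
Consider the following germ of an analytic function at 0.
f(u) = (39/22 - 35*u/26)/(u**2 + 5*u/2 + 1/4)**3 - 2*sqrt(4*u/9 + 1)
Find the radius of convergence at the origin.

The radius of convergence is 5/4 - (1/4)*sqrt(21).

Denominator factor (u**2 + 5*u/2 + 1/4)^3: discriminant 21/4, real irrational roots -5/4 + (1/4)*sqrt(21) and -5/4 - (1/4)*sqrt(21); poles of order 3, moduli 5/4 - (1/4)*sqrt(21) and 5/4 + (1/4)*sqrt(21).
Branch term (-2)*sqrt(1 - u/(-9/4)): its argument vanishes at u = -9/4, a square-root branch point, modulus 9/4.
The radius of convergence is the smallest modulus among the singular points: 5/4 - (1/4)*sqrt(21).


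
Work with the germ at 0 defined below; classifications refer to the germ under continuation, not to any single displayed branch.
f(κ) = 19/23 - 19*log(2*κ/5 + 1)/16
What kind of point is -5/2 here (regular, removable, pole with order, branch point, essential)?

The point is a logarithmic branch point.

The term (-19/16)*log(1 - κ/(-5/2)) has argument 1 - -5/2/(-5/2) = 0 at -5/2: a logarithmic (infinitely-sheeted) branch point; the remaining terms are analytic or single-valued there.


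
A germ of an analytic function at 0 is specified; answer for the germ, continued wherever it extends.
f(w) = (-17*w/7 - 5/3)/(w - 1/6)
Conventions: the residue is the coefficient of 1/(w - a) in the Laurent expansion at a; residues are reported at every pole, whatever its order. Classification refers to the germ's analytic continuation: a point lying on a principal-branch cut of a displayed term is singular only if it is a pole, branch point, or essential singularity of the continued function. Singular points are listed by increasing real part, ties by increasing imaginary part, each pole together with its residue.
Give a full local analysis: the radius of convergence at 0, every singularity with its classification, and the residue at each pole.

Radius of convergence at 0: 1/6.
At 1/6: a pole of order 1; residue -29/14.

Denominator factor (w - 1/6): pole of order 1 at 1/6, modulus 1/6.
The radius of convergence is the smallest modulus among the singular points: 1/6.
At the order-1 pole 1/6 set g(w) = (w - (1/6))*f(w) = -17*w/7 - 5/3.
Simple pole: residue = g(a) at a = 1/6, which is -29/14.


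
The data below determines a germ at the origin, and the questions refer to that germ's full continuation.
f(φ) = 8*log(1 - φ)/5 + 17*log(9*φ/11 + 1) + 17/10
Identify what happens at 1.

The point is a logarithmic branch point.

The term (8/5)*log(1 - φ/(1)) has argument 1 - 1/(1) = 0 at 1: a logarithmic (infinitely-sheeted) branch point; the remaining terms are analytic or single-valued there.


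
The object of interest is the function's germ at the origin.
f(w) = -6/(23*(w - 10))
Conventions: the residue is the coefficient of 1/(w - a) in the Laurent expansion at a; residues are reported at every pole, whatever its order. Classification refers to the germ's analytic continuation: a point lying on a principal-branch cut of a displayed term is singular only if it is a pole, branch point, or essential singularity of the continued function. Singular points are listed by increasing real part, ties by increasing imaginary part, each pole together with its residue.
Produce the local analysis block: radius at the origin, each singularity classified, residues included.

Denominator factor (w - 10): pole of order 1 at 10, modulus 10.
The radius of convergence is the smallest modulus among the singular points: 10.
At the order-1 pole 10 set g(w) = (w - (10))*f(w) = -6/23.
Simple pole: residue = g(a) at a = 10, which is -6/23.

Radius of convergence at 0: 10.
At 10: a pole of order 1; residue -6/23.


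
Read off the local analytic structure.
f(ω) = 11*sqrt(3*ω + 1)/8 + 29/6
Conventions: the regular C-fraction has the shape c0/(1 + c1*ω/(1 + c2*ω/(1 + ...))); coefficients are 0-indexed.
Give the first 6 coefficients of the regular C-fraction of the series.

Taylor coefficients (expand at 0): a_0 = 149/24, a_1 = 33/16, a_2 = -99/64, a_3 = 297/128, a_4 = -4455/1024, a_5 = 18711/2048.
c0 = a_0 = 149/24. Peel one level at a time: if S = 1 + c*ω/S' with S'(0) = 1, then c is the ω-coefficient of S and S' = c*ω/(S - 1).
S_1 = c0/f = 1 + (-99/298)*ω + (63855/177608)*ω^2 + ...; c1 = -99/298.
S_2 = c1*ω/(S_1 - 1) = 1 + (645/596)*ω + (-9/16)*ω^2 + ...; c2 = 645/596.
S_3 = c2*ω/(S_2 - 1) = 1 + (447/860)*ω + (-376821/739600)*ω^2 + ...; c3 = 447/860.
S_4 = c3*ω/(S_3 - 1) = 1 + (843/860)*ω + (-9/16)*ω^2 + ...; c4 = 843/860.
S_5 = c4*ω/(S_4 - 1) = 1 + (645/1124)*ω + ...; c5 = 645/1124.

The regular C-fraction coefficients are [149/24, -99/298, 645/596, 447/860, 843/860, 645/1124].


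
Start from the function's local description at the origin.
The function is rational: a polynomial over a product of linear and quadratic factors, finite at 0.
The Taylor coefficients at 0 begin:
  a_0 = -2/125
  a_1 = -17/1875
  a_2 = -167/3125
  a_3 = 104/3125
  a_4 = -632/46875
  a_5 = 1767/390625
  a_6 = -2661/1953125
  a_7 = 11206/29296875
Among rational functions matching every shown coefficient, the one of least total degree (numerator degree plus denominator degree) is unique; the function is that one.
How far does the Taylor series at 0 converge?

No rational of total degree below 5 reproduces all 8 coefficients; solving the [2/3] Pade equations on them gives f(k) = (-38*k**2/5 - 7*k/3 - 2)/(k + 5)**3, whose expansion matches every shown term.
Denominator factor (k + 5)^3: pole of order 3 at -5, modulus 5.
The radius of convergence is the smallest modulus among the singular points: 5.

The radius of convergence is 5.


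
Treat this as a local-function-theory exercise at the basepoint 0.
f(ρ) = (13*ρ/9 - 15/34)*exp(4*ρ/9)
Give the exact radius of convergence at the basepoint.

The radius of convergence is infinite.

The factor exp(4*ρ/9) is entire and contributes no finite singular point.
The polynomial part has no poles.
No finite singular points: the Taylor series at 0 converges everywhere.


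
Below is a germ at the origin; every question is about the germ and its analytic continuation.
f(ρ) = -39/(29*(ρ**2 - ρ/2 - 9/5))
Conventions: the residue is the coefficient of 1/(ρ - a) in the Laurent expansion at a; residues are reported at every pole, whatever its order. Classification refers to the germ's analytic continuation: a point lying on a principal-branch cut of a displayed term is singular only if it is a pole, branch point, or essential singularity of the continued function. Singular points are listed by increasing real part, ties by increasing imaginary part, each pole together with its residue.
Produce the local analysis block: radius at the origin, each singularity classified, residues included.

Radius of convergence at 0: -1/4 + (1/20)*sqrt(745).
At 1/4 - (1/20)*sqrt(745): a pole of order 1; residue (78/4321)*sqrt(745).
At 1/4 + (1/20)*sqrt(745): a pole of order 1; residue -(78/4321)*sqrt(745).

Denominator factor (ρ**2 - ρ/2 - 9/5): discriminant 149/20, real irrational roots 1/4 + (1/20)*sqrt(745) and 1/4 - (1/20)*sqrt(745); poles of order 1, moduli 1/4 + (1/20)*sqrt(745) and -1/4 + (1/20)*sqrt(745).
The radius of convergence is the smallest modulus among the singular points: -1/4 + (1/20)*sqrt(745).
The factor ρ**2 - ρ/2 - 9/5 splits as (ρ - a)(ρ - a') with a = 1/4 - (1/20)*sqrt(745), a' = 1/4 + (1/20)*sqrt(745). At the order-1 pole a set g(ρ) = (ρ - a)*f(ρ) = [-39/29] / (ρ - a').
Simple pole: residue = g(a) at a = 1/4 - (1/20)*sqrt(745), which is (78/4321)*sqrt(745).
The factor ρ**2 - ρ/2 - 9/5 splits as (ρ - a)(ρ - a') with a = 1/4 + (1/20)*sqrt(745), a' = 1/4 - (1/20)*sqrt(745). At the order-1 pole a set g(ρ) = (ρ - a)*f(ρ) = [-39/29] / (ρ - a').
Simple pole: residue = g(a) at a = 1/4 + (1/20)*sqrt(745), which is -(78/4321)*sqrt(745).
List the singular points by increasing real part (a conjugate pair: the negative imaginary part first).


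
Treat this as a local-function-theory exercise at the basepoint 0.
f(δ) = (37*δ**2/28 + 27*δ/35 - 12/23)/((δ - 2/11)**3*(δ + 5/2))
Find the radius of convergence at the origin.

Denominator factor (δ + 5/2): pole of order 1 at -5/2, modulus 5/2.
Denominator factor (δ - 2/11)^3: pole of order 3 at 2/11, modulus 2/11.
The radius of convergence is the smallest modulus among the singular points: 2/11.

The radius of convergence is 2/11.


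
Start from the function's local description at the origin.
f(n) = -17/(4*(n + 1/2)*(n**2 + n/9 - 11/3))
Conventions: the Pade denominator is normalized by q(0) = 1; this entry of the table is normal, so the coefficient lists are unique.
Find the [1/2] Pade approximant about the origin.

Taylor coefficients needed (expand at 0): a_0 = 51/22, a_1 = -1105/242, a_2 = 38998/3993, a_3 = -5137621/263538.
Write the denominator as Q(n) = 1 + q1*n + q2*n^2. Requiring Q*f - P = O(n^4) with deg P <= 1 kills the coefficients of n^2..n^3 in Q*f:
  n^2: a_2 + q1*a_1 + q2*a_0 = 0, i.e. 38998/3993 + (-1105/242)*q1 + (51/22)*q2 = 0.
  n^3: a_3 + q1*a_2 + q2*a_1 = 0, i.e. -5137621/263538 + (38998/3993)*q1 + (-1105/242)*q2 = 0.
Solving this linear system: q1 = 1/3, q2 = -1291/363.
The numerator is Q*f truncated at degree 1: P0 = a_0 = 51/22; P1 = a_1 + q1*a_0 = -459/121.

The Pade approximant has numerator coefficients [51/22, -459/121]; denominator coefficients [1, 1/3, -1291/363].


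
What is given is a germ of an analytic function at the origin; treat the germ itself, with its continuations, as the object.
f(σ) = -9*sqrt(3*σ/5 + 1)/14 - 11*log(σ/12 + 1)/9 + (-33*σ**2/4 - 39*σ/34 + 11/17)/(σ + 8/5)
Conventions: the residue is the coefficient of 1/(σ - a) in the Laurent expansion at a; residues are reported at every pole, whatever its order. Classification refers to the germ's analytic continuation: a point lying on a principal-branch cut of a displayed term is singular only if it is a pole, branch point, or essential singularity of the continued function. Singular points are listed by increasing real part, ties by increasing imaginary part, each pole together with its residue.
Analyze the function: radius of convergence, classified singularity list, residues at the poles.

Denominator factor (σ + 8/5): pole of order 1 at -8/5, modulus 8/5.
Branch term (-9/14)*sqrt(1 - σ/(-5/3)): its argument vanishes at σ = -5/3, a square-root branch point, modulus 5/3.
Branch term (-11/9)*log(1 - σ/(-12)): its argument vanishes at σ = -12, a logarithmic branch point, modulus 12.
The radius of convergence is the smallest modulus among the singular points: 8/5.
The branch terms are analytic at -8/5 and contribute nothing to the residue; only the rational part matters.
At the order-1 pole -8/5 set g(σ) = (σ - (-8/5))*(rational part) = -33*σ**2/4 - 39*σ/34 + 11/17.
Simple pole: residue = g(a) at a = -8/5, which is -7921/425.
List the singular points by increasing real part (a conjugate pair: the negative imaginary part first).

Radius of convergence at 0: 8/5.
At -12: a logarithmic branch point.
At -5/3: an algebraic (square-root) branch point.
At -8/5: a pole of order 1; residue -7921/425.


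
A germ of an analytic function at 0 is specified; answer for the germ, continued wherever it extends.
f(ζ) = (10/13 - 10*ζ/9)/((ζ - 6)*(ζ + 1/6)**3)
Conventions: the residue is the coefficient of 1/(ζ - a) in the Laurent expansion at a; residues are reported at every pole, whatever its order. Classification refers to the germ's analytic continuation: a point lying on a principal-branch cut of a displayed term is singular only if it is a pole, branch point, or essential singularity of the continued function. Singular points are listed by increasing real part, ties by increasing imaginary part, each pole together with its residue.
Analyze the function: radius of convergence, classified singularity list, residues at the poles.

Radius of convergence at 0: 1/6.
At -1/6: a pole of order 3; residue 16560/658489.
At 6: a pole of order 1; residue -16560/658489.

Denominator factor (ζ - 6): pole of order 1 at 6, modulus 6.
Denominator factor (ζ + 1/6)^3: pole of order 3 at -1/6, modulus 1/6.
The radius of convergence is the smallest modulus among the singular points: 1/6.
At the order-3 pole -1/6 set g(ζ) = (ζ - (-1/6))^3*f(ζ) = (10/13 - 10*ζ/9)/(ζ - 6).
Order-3 pole: residue = g''(a)/2; g''(-1/6) = 33120/658489, so the residue is 16560/658489.
At the order-1 pole 6 set g(ζ) = (ζ - (6))*f(ζ) = (10/13 - 10*ζ/9)/(ζ + 1/6)**3.
Simple pole: residue = g(a) at a = 6, which is -16560/658489.
List the singular points by increasing real part (a conjugate pair: the negative imaginary part first).


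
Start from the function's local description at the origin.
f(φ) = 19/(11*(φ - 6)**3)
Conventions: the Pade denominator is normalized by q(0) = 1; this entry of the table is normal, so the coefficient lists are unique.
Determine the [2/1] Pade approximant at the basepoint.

The Pade approximant has numerator coefficients [-19/2376, -19/10692, -19/85536]; denominator coefficients [1, -5/18].

Taylor coefficients needed (expand at 0): a_0 = -19/2376, a_1 = -19/4752, a_2 = -19/14256, a_3 = -95/256608.
Write the denominator as Q(φ) = 1 + q1*φ. Requiring Q*f - P = O(φ^4) with deg P <= 2 kills the coefficients of φ^3..φ^3 in Q*f:
  φ^3: a_3 + q1*a_2 = 0, i.e. -95/256608 + (-19/14256)*q1 = 0.
Solving this linear system: q1 = -5/18.
The numerator is Q*f truncated at degree 2: P0 = a_0 = -19/2376; P1 = a_1 + q1*a_0 = -19/10692; P2 = a_2 + q1*a_1 = -19/85536.


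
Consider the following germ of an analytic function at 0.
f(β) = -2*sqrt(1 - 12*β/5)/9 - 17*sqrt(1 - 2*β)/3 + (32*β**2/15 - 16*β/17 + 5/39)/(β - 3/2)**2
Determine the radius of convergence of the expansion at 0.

Denominator factor (β - 3/2)^2: pole of order 2 at 3/2, modulus 3/2.
Branch term (-17/3)*sqrt(1 - β/(1/2)): its argument vanishes at β = 1/2, a square-root branch point, modulus 1/2.
Branch term (-2/9)*sqrt(1 - β/(5/12)): its argument vanishes at β = 5/12, a square-root branch point, modulus 5/12.
The radius of convergence is the smallest modulus among the singular points: 5/12.

The radius of convergence is 5/12.


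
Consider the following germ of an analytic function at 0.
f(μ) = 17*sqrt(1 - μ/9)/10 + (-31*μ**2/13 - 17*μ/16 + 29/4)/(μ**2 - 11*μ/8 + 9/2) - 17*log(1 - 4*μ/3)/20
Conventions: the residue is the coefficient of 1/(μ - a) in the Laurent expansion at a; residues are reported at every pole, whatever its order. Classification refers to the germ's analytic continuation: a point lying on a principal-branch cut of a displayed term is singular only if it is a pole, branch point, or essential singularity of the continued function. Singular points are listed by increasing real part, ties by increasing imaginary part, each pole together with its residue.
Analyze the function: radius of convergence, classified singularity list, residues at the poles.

Radius of convergence at 0: 3/4.
At (11/16) - ((1/16)*sqrt(1031))*i: a pole of order 1; residue (-903/416) + ((3839/32992)*sqrt(1031))*i.
At (11/16) + ((1/16)*sqrt(1031))*i: a pole of order 1; residue (-903/416) - ((3839/32992)*sqrt(1031))*i.
At 3/4: a logarithmic branch point.
At 9: an algebraic (square-root) branch point.

Denominator factor (μ**2 - 11*μ/8 + 9/2): discriminant -1031/64, complex-conjugate roots (11/16) + ((1/16)*sqrt(1031))*i and (11/16) - ((1/16)*sqrt(1031))*i; poles of order 1, moduli (3/2)*sqrt(2) and (3/2)*sqrt(2).
Branch term (-17/20)*log(1 - μ/(3/4)): its argument vanishes at μ = 3/4, a logarithmic branch point, modulus 3/4.
Branch term (17/10)*sqrt(1 - μ/(9)): its argument vanishes at μ = 9, a square-root branch point, modulus 9.
The radius of convergence is the smallest modulus among the singular points: 3/4.
The branch terms are analytic at (11/16) - ((1/16)*sqrt(1031))*i and contribute nothing to the residue; only the rational part matters.
The factor μ**2 - 11*μ/8 + 9/2 splits as (μ - a)(μ - a') with a = (11/16) - ((1/16)*sqrt(1031))*i, a' = (11/16) + ((1/16)*sqrt(1031))*i. At the order-1 pole a set g(μ) = (μ - a)*(rational part) = [-31*μ**2/13 - 17*μ/16 + 29/4] / (μ - a').
Simple pole: residue = g(a) at a = (11/16) - ((1/16)*sqrt(1031))*i, which is (-903/416) + ((3839/32992)*sqrt(1031))*i.
The branch terms are analytic at (11/16) + ((1/16)*sqrt(1031))*i and contribute nothing to the residue; only the rational part matters.
The factor μ**2 - 11*μ/8 + 9/2 splits as (μ - a)(μ - a') with a = (11/16) + ((1/16)*sqrt(1031))*i, a' = (11/16) - ((1/16)*sqrt(1031))*i. At the order-1 pole a set g(μ) = (μ - a)*(rational part) = [-31*μ**2/13 - 17*μ/16 + 29/4] / (μ - a').
Simple pole: residue = g(a) at a = (11/16) + ((1/16)*sqrt(1031))*i, which is (-903/416) - ((3839/32992)*sqrt(1031))*i.
List the singular points by increasing real part (a conjugate pair: the negative imaginary part first).


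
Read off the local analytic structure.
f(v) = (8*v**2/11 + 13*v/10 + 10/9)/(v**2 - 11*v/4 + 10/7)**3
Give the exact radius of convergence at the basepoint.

The radius of convergence is 11/8 - (3/56)*sqrt(161).

Denominator factor (v**2 - 11*v/4 + 10/7)^3: discriminant 207/112, real irrational roots 11/8 + (3/56)*sqrt(161) and 11/8 - (3/56)*sqrt(161); poles of order 3, moduli 11/8 + (3/56)*sqrt(161) and 11/8 - (3/56)*sqrt(161).
The radius of convergence is the smallest modulus among the singular points: 11/8 - (3/56)*sqrt(161).


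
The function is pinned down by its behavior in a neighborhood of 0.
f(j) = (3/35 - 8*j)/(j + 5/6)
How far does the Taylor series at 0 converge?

Denominator factor (j + 5/6): pole of order 1 at -5/6, modulus 5/6.
The radius of convergence is the smallest modulus among the singular points: 5/6.

The radius of convergence is 5/6.


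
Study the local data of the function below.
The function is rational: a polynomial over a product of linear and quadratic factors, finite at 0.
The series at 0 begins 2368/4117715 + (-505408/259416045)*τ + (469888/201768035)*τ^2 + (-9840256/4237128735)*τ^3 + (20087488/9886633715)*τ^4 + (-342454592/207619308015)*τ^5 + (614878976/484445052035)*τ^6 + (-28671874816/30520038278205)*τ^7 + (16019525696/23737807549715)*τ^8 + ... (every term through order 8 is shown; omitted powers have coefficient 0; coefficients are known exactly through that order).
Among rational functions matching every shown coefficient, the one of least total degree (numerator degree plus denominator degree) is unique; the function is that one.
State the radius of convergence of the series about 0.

No rational of total degree below 7 reproduces all 9 coefficients; solving the [1/6] Pade equations on them gives f(τ) = (20*τ/9 - 37/35)/((τ - 7)**3*(τ + 7/4)**3), whose expansion matches every shown term.
Denominator factor (τ - 7)^3: pole of order 3 at 7, modulus 7.
Denominator factor (τ + 7/4)^3: pole of order 3 at -7/4, modulus 7/4.
The radius of convergence is the smallest modulus among the singular points: 7/4.

The radius of convergence is 7/4.


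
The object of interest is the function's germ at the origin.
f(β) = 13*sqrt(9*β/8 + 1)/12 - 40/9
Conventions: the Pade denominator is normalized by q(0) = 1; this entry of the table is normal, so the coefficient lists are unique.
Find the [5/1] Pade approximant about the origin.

The Pade approximant has numerator coefficients [-121/36, -285/128, 351/1024, -3159/65536, 28431/2097152, -255879/67108864]; denominator coefficients [1, 27/32].

Taylor coefficients needed (expand at 0): a_0 = -121/36, a_1 = 39/64, a_2 = -351/2048, a_3 = 3159/32768, a_4 = -142155/2097152, a_5 = 1791153/33554432, a_6 = -48361131/1073741824.
Write the denominator as Q(β) = 1 + q1*β. Requiring Q*f - P = O(β^7) with deg P <= 5 kills the coefficients of β^6..β^6 in Q*f:
  β^6: a_6 + q1*a_5 = 0, i.e. -48361131/1073741824 + (1791153/33554432)*q1 = 0.
Solving this linear system: q1 = 27/32.
The numerator is Q*f truncated at degree 5: P0 = a_0 = -121/36; P1 = a_1 + q1*a_0 = -285/128; P2 = a_2 + q1*a_1 = 351/1024; P3 = a_3 + q1*a_2 = -3159/65536; P4 = a_4 + q1*a_3 = 28431/2097152; P5 = a_5 + q1*a_4 = -255879/67108864.


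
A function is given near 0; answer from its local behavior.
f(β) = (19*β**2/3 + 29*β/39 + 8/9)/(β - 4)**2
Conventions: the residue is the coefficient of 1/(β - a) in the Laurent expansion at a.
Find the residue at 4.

The residue is 2005/39.

At the order-2 pole 4 set g(β) = (β - (4))^2*f(β) = 19*β**2/3 + 29*β/39 + 8/9.
Order-2 pole: residue = g'(a); g'(4) = 2005/39, so the residue is 2005/39.


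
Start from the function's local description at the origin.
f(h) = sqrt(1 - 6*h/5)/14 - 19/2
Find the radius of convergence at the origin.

The radius of convergence is 5/6.

Branch term (1/14)*sqrt(1 - h/(5/6)): its argument vanishes at h = 5/6, a square-root branch point, modulus 5/6.
The radius of convergence is the smallest modulus among the singular points: 5/6.


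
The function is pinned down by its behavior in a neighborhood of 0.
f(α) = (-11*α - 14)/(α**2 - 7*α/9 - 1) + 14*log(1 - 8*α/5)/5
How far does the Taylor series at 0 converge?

Denominator factor (α**2 - 7*α/9 - 1): discriminant 373/81, real irrational roots 7/18 + (1/18)*sqrt(373) and 7/18 - (1/18)*sqrt(373); poles of order 1, moduli 7/18 + (1/18)*sqrt(373) and -7/18 + (1/18)*sqrt(373).
Branch term (14/5)*log(1 - α/(5/8)): its argument vanishes at α = 5/8, a logarithmic branch point, modulus 5/8.
The radius of convergence is the smallest modulus among the singular points: 5/8.

The radius of convergence is 5/8.
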